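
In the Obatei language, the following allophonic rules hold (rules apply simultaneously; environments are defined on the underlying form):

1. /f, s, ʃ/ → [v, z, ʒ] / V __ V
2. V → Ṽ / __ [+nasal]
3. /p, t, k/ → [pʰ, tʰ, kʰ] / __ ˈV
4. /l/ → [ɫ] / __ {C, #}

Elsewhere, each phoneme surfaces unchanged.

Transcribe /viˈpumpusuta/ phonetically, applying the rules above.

[viˈpʰũmpuzuta]

/i/ — between /v/ and /p/; rule 2 does not apply here → [i].
/p/ — between /i/ and /u/, immediately before a stressed vowel — surfaces as [pʰ] (rule 3).
/u/ — between /p/ and /m/, before a nasal consonant — surfaces as [ũ] (rule 2).
/p/ (between /m/ and /u/) fails the environment for rule 3, so it stays [p].
/u/ (between /p/ and /s/) is in the target of rule 2 but the environment (before a nasal consonant) is not met → [u].
Rule 1 applies to /s/ (between /u/ and /u/: between two vowels) → [z].
/u/ — between /s/ and /t/; rule 2 does not apply here → [u].
/t/ — between /u/ and /a/; rule 3 does not apply here → [t].
/a/ (word-final): rule 2 targets it, but not before a nasal consonant → unchanged [a].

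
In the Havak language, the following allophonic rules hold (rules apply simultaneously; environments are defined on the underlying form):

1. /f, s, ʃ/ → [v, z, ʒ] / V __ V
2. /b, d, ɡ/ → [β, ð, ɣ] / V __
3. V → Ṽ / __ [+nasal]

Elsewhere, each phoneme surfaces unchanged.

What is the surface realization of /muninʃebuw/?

/m/ stays [m].
Rule 3 applies to /u/ (between /m/ and /n/: before a nasal consonant) → [ũ].
/n/ stays [n].
/i/ meets the environment for rule 3 (before a nasal consonant) → [ĩ].
/n/ stays [n].
/ʃ/ (between /n/ and /e/) fails the environment for rule 1, so it stays [ʃ].
/e/ (between /ʃ/ and /b/) fails the environment for rule 3, so it stays [e].
/b/ (between /e/ and /u/): immediately after a vowel, so rule 2 applies → [β].
/u/ (between /b/ and /w/) is in the target of rule 3 but the environment (before a nasal consonant) is not met → [u].
/w/ — not in any rule's target class → [w].

[mũnĩnʃeβuw]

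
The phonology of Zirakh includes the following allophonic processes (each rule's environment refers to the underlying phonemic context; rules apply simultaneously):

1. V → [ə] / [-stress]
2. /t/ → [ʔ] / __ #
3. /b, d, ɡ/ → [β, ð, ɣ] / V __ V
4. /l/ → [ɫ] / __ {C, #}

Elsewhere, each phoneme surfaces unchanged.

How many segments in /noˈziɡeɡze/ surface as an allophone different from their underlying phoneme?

Segments that undergo a rule: /o/ → [ə] (rule 1); /ɡ/ → [ɣ] (rule 3); /e/ → [ə] (rule 1); /e/ → [ə] (rule 1).
All other segments surface unchanged.

4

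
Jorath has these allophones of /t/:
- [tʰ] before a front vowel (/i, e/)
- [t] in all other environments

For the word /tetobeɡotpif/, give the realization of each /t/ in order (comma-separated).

Occurrence 1 (position 1): before a front vowel (/i, e/) → [tʰ].
Occurrence 2 (position 3): no conditioning environment matches → elsewhere allophone [t].
Occurrence 3 (position 9): no conditioning environment matches → elsewhere allophone [t].

[tʰ], [t], [t]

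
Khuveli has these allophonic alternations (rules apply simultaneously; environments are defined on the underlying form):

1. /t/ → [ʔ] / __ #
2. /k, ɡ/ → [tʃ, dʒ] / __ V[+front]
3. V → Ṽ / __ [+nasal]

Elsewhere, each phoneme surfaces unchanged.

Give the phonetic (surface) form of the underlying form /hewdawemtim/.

/e/ (between /h/ and /w/): rule 3 targets it, but not before a nasal consonant → unchanged [e].
/a/ (between /d/ and /w/) is in the target of rule 3 but the environment (before a nasal consonant) is not met → [a].
/e/ meets the environment for rule 3 (before a nasal consonant) → [ẽ].
/t/ (between /m/ and /i/) is in the target of rule 1 but the environment (word-finally) is not met → [t].
/i/ meets the environment for rule 3 (before a nasal consonant) → [ĩ].

[hewdawẽmtĩm]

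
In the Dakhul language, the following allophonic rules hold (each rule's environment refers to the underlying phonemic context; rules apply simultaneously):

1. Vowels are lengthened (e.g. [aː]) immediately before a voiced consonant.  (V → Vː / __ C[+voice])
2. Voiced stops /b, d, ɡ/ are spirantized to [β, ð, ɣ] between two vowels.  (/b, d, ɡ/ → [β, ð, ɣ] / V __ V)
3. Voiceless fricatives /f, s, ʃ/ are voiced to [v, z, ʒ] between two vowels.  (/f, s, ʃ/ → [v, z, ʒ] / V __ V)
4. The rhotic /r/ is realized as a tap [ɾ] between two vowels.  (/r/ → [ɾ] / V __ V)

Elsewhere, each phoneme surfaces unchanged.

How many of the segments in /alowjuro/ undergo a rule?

4

Segments that undergo a rule: /a/ → [aː] (rule 1); /o/ → [oː] (rule 1); /u/ → [uː] (rule 1); /r/ → [ɾ] (rule 4).
All other segments surface unchanged.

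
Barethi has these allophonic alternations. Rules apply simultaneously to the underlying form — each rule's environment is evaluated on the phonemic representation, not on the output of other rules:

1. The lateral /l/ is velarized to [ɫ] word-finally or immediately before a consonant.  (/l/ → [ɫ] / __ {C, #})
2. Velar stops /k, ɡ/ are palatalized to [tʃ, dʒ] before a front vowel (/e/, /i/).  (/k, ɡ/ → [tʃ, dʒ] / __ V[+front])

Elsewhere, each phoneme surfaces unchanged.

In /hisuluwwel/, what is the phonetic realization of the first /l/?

/l/ (between /u/ and /u/) is in the target of rule 1 but the environment (word-finally or immediately before a consonant) is not met → [l].

[l]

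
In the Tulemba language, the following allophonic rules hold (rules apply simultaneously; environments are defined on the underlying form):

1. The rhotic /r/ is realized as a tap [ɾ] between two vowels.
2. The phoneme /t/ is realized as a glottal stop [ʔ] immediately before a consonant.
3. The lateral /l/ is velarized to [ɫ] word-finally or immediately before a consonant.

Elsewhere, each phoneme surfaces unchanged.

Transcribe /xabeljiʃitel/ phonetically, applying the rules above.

[xabeɫjiʃiteɫ]

/x/ stays [x].
/a/ (between /x/ and /b/) is unaffected → [a].
/b/ stays [b].
/e/ — not in any rule's target class → [e].
/l/ (between /e/ and /j/) occurs word-finally or immediately before a consonant → [ɫ] by rule 3.
/j/ (between /l/ and /i/) is unaffected → [j].
/i/ (between /j/ and /ʃ/) is unaffected → [i].
/ʃ/ (between /i/ and /i/): no rule targets it → [ʃ].
/i/ — not in any rule's target class → [i].
/t/ (between /i/ and /e/) is in the target of rule 2 but the environment (immediately before a consonant) is not met → [t].
/e/ — not in any rule's target class → [e].
/l/ (word-final) occurs word-finally or immediately before a consonant → [ɫ] by rule 3.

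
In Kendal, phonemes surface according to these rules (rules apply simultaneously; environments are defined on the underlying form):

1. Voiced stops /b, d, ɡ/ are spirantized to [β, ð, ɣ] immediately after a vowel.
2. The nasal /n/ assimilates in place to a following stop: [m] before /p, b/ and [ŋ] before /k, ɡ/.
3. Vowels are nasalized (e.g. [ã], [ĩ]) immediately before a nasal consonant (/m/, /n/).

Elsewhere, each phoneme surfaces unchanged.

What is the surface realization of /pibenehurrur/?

/p/ (word-initial): no rule targets it → [p].
/i/ (between /p/ and /b/): rule 3 targets it, but not before a nasal consonant → unchanged [i].
/b/ meets the environment for rule 1 (immediately after a vowel) → [β].
Rule 3 applies to /e/ (between /b/ and /n/: before a nasal consonant) → [ẽ].
/n/ (between /e/ and /e/): rule 2 targets it, but not before a labial or velar stop → unchanged [n].
/e/ — between /n/ and /h/; rule 3 does not apply here → [e].
/h/ (between /e/ and /u/): no rule targets it → [h].
/u/ (between /h/ and /r/): rule 3 targets it, but not before a nasal consonant → unchanged [u].
/r/ (between /u/ and /r/) is unaffected → [r].
/r/ stays [r].
/u/ (between /r/ and /r/): rule 3 targets it, but not before a nasal consonant → unchanged [u].
/r/ stays [r].

[piβẽnehurrur]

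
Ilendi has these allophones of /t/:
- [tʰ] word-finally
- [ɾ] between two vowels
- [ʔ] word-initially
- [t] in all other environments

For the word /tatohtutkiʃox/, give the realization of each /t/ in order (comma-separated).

Occurrence 1 (position 1): word-initially → [ʔ].
Occurrence 2 (position 3): between two vowels → [ɾ].
Occurrence 3 (position 6): no conditioning environment matches → elsewhere allophone [t].
Occurrence 4 (position 8): no conditioning environment matches → elsewhere allophone [t].

[ʔ], [ɾ], [t], [t]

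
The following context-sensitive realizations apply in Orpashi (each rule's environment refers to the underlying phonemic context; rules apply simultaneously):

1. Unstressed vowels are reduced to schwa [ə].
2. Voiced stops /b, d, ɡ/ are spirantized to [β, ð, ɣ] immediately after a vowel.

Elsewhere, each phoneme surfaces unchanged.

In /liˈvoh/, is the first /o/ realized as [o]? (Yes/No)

/o/ (between /v/ and /h/) is in the target of rule 1 but the environment (in an unstressed syllable) is not met → [o].
The actual realization is [o], which matches [o].

Yes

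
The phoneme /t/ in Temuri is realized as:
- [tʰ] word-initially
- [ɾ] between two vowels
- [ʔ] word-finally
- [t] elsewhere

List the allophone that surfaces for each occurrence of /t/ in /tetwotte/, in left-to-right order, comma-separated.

[tʰ], [t], [t], [t]

Occurrence 1 (position 1): word-initially → [tʰ].
Occurrence 2 (position 3): no conditioning environment matches → elsewhere allophone [t].
Occurrence 3 (position 6): no conditioning environment matches → elsewhere allophone [t].
Occurrence 4 (position 7): no conditioning environment matches → elsewhere allophone [t].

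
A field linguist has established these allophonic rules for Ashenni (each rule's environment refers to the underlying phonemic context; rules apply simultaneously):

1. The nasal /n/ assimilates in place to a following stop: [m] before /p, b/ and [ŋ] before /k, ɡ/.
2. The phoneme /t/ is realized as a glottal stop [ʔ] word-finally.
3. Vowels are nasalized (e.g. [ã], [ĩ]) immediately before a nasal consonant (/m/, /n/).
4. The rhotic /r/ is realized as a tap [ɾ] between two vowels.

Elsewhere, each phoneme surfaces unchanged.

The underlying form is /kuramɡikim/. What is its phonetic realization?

/u/ (between /k/ and /r/) is in the target of rule 3 but the environment (before a nasal consonant) is not met → [u].
/r/ meets the environment for rule 4 (between two vowels) → [ɾ].
Rule 3 applies to /a/ (between /r/ and /m/: before a nasal consonant) → [ã].
/i/ (between /ɡ/ and /k/): rule 3 targets it, but not before a nasal consonant → unchanged [i].
/i/ meets the environment for rule 3 (before a nasal consonant) → [ĩ].

[kuɾãmɡikĩm]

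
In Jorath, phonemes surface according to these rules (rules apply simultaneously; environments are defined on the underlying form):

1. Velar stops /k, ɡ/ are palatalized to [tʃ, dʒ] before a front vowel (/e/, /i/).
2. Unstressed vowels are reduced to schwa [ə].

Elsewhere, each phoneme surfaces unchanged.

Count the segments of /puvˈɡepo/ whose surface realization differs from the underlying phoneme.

3

Segments that undergo a rule: /u/ → [ə] (rule 2); /ɡ/ → [dʒ] (rule 1); /o/ → [ə] (rule 2).
All other segments surface unchanged.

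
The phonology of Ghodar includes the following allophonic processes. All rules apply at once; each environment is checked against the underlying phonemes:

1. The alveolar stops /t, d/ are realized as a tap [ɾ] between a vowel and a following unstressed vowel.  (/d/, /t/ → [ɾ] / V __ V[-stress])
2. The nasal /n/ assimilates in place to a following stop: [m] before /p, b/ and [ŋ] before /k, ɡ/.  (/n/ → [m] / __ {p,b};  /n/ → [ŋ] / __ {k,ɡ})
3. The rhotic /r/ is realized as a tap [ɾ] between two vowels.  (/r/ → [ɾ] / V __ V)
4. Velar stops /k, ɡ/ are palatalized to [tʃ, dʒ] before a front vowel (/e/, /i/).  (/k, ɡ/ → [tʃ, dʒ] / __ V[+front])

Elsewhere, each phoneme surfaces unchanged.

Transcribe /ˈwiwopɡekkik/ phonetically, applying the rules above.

/ɡ/ meets the environment for rule 4 (before a front vowel) → [dʒ].
/k/ — between /e/ and /k/; rule 4 does not apply here → [k].
/k/ meets the environment for rule 4 (before a front vowel) → [tʃ].
/k/ (word-final) is in the target of rule 4 but the environment (before a front vowel) is not met → [k].

[ˈwiwopdʒektʃik]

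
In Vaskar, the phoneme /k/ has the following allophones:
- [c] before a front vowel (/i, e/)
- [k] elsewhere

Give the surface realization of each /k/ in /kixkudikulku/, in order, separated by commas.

Occurrence 1 (position 1): before a front vowel → [c].
Occurrence 2 (position 4): no conditioning environment matches → elsewhere allophone [k].
Occurrence 3 (position 8): no conditioning environment matches → elsewhere allophone [k].
Occurrence 4 (position 11): no conditioning environment matches → elsewhere allophone [k].

[c], [k], [k], [k]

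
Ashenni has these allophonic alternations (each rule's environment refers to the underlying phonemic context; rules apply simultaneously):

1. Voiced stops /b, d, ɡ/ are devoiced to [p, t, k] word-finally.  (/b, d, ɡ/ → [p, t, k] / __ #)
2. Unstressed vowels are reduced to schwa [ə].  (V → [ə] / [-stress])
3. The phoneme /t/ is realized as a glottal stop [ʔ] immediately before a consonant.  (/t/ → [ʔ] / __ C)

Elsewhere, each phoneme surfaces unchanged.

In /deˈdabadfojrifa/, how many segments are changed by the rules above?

Segments that undergo a rule: /e/ → [ə] (rule 2); /a/ → [ə] (rule 2); /o/ → [ə] (rule 2); /i/ → [ə] (rule 2); /a/ → [ə] (rule 2).
All other segments surface unchanged.

5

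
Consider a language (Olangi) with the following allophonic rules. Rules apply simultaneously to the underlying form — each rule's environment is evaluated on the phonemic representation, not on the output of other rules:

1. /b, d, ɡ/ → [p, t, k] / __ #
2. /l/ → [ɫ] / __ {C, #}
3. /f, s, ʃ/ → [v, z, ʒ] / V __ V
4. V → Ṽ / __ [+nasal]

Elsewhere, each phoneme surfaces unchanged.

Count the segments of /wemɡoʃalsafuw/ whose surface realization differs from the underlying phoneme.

Segments that undergo a rule: /e/ → [ẽ] (rule 4); /ʃ/ → [ʒ] (rule 3); /l/ → [ɫ] (rule 2); /f/ → [v] (rule 3).
All other segments surface unchanged.

4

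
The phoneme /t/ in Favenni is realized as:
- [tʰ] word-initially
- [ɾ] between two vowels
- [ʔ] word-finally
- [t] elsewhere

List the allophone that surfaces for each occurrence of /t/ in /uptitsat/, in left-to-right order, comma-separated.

Occurrence 1 (position 3): no conditioning environment matches → elsewhere allophone [t].
Occurrence 2 (position 5): no conditioning environment matches → elsewhere allophone [t].
Occurrence 3 (position 8): word-finally → [ʔ].

[t], [t], [ʔ]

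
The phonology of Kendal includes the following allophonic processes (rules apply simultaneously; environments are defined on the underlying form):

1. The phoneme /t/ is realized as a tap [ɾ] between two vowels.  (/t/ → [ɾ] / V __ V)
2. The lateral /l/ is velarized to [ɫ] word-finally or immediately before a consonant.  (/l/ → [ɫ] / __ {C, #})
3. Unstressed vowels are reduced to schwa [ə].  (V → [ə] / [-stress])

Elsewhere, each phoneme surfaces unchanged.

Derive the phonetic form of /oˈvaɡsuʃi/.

Rule 3 applies to /o/ (word-initial: in an unstressed syllable) → [ə].
/v/ stays [v].
/a/ (between /v/ and /ɡ/): rule 3 targets it, but not in an unstressed syllable → unchanged [a].
/ɡ/ — not in any rule's target class → [ɡ].
/s/ stays [s].
/u/ — between /s/ and /ʃ/, in an unstressed syllable — surfaces as [ə] (rule 3).
/ʃ/ stays [ʃ].
/i/ meets the environment for rule 3 (in an unstressed syllable) → [ə].

[əˈvaɡsəʃə]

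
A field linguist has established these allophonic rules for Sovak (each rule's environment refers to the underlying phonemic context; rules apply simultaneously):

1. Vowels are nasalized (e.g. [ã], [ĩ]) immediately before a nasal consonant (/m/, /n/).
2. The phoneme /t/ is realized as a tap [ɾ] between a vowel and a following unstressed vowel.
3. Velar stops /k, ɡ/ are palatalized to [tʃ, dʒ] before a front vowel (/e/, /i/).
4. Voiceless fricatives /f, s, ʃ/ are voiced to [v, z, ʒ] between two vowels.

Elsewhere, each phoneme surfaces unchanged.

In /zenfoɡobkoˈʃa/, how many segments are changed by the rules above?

Segments that undergo a rule: /e/ → [ẽ] (rule 1); /ʃ/ → [ʒ] (rule 4).
All other segments surface unchanged.

2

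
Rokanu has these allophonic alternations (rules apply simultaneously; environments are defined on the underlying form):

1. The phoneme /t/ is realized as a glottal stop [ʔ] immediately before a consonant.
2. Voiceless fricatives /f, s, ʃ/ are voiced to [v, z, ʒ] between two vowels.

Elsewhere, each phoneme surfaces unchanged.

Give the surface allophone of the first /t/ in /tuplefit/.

/t/ (word-initial): rule 1 targets it, but not immediately before a consonant → unchanged [t].

[t]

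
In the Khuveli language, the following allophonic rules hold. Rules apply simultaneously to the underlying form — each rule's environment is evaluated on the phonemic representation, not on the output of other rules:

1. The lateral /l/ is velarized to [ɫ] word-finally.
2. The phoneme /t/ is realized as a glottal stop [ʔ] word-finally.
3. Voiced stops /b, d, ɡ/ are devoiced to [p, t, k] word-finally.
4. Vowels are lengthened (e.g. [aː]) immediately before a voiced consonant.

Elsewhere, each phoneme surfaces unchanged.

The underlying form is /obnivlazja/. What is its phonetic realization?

/o/ (word-initial): before a voiced consonant, so rule 4 applies → [oː].
/b/ (between /o/ and /n/) is in the target of rule 3 but the environment (word-finally) is not met → [b].
/n/ — not in any rule's target class → [n].
/i/ meets the environment for rule 4 (before a voiced consonant) → [iː].
/v/ stays [v].
/l/ (between /v/ and /a/): rule 1 targets it, but not word-finally → unchanged [l].
/a/ (between /l/ and /z/): before a voiced consonant, so rule 4 applies → [aː].
/z/ stays [z].
/j/ stays [j].
/a/ (word-final): rule 4 targets it, but not before a voiced consonant → unchanged [a].

[oːbniːvlaːzja]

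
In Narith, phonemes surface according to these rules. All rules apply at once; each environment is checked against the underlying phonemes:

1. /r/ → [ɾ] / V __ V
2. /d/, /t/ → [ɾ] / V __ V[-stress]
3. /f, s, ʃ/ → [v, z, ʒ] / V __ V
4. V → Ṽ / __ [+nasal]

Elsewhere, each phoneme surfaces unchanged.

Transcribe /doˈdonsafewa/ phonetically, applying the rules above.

/d/ (word-initial): rule 2 targets it, but not between a vowel and a following unstressed vowel → unchanged [d].
/o/ (between /d/ and /d/) fails the environment for rule 4, so it stays [o].
/d/ (between /o/ and /o/): rule 2 targets it, but not between a vowel and a following unstressed vowel → unchanged [d].
/o/ (between /d/ and /n/) occurs before a nasal consonant → [õ] by rule 4.
/n/ — not in any rule's target class → [n].
/s/ (between /n/ and /a/) fails the environment for rule 3, so it stays [s].
/a/ — between /s/ and /f/; rule 4 does not apply here → [a].
Rule 3 applies to /f/ (between /a/ and /e/: between two vowels) → [v].
/e/ — between /f/ and /w/; rule 4 does not apply here → [e].
/w/ (between /e/ and /a/) is unaffected → [w].
/a/ (word-final) fails the environment for rule 4, so it stays [a].

[doˈdõnsavewa]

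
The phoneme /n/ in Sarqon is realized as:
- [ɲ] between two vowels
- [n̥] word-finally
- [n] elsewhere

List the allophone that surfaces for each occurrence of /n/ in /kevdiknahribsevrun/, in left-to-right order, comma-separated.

Occurrence 1 (position 7): no conditioning environment matches → elsewhere allophone [n].
Occurrence 2 (position 18): word-finally → [n̥].

[n], [n̥]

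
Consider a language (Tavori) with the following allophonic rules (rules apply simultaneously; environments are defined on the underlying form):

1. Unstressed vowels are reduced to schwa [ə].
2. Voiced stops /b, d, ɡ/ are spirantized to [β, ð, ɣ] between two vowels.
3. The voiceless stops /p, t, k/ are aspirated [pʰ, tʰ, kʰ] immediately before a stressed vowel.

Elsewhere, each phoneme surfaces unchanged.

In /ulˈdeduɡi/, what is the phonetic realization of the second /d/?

[ð]

/d/ meets the environment for rule 2 (between two vowels) → [ð].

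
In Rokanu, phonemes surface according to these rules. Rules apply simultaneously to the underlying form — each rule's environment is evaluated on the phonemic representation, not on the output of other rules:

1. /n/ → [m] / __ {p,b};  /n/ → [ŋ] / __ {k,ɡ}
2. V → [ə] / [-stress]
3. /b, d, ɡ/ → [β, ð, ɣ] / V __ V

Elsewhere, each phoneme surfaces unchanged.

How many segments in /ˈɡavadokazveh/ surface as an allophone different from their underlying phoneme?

Segments that undergo a rule: /a/ → [ə] (rule 2); /d/ → [ð] (rule 3); /o/ → [ə] (rule 2); /a/ → [ə] (rule 2); /e/ → [ə] (rule 2).
All other segments surface unchanged.

5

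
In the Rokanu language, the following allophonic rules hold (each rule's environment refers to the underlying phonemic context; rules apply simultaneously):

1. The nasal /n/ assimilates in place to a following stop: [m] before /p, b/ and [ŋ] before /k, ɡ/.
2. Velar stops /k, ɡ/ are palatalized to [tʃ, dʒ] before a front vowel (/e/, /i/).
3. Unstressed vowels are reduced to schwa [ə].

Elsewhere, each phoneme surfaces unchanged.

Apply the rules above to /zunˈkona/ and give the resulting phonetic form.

[zəŋˈkonə]

Rule 3 applies to /u/ (between /z/ and /n/: in an unstressed syllable) → [ə].
/n/ (between /u/ and /k/): before a labial or velar stop, so rule 1 applies → [ŋ].
/k/ (between /n/ and /o/) fails the environment for rule 2, so it stays [k].
/o/ (between /k/ and /n/): rule 3 targets it, but not in an unstressed syllable → unchanged [o].
/n/ (between /o/ and /a/) fails the environment for rule 1, so it stays [n].
/a/ — word-final, in an unstressed syllable — surfaces as [ə] (rule 3).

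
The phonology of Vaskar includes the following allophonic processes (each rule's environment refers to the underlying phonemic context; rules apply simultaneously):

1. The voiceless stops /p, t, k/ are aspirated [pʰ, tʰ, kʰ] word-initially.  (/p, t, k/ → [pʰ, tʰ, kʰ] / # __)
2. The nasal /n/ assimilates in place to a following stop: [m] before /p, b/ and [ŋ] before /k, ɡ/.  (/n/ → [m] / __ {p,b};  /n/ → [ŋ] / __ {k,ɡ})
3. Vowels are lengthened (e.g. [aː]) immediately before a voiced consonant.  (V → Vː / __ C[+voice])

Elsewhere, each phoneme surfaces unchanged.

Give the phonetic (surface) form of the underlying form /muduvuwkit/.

[muːduːvuːwkit]

/m/ stays [m].
Rule 3 applies to /u/ (between /m/ and /d/: before a voiced consonant) → [uː].
/d/ stays [d].
/u/ — between /d/ and /v/, before a voiced consonant — surfaces as [uː] (rule 3).
/v/ (between /u/ and /u/) is unaffected → [v].
/u/ — between /v/ and /w/, before a voiced consonant — surfaces as [uː] (rule 3).
/w/ — not in any rule's target class → [w].
/k/ (between /w/ and /i/) fails the environment for rule 1, so it stays [k].
/i/ (between /k/ and /t/) fails the environment for rule 3, so it stays [i].
/t/ (word-final) is in the target of rule 1 but the environment (word-initially) is not met → [t].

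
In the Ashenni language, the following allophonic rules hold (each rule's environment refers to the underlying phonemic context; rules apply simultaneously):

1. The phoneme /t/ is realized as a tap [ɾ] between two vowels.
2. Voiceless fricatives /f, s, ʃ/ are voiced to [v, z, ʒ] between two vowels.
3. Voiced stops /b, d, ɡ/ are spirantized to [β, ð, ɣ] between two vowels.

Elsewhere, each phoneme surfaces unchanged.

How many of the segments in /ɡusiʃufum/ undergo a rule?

3

Segments that undergo a rule: /s/ → [z] (rule 2); /ʃ/ → [ʒ] (rule 2); /f/ → [v] (rule 2).
All other segments surface unchanged.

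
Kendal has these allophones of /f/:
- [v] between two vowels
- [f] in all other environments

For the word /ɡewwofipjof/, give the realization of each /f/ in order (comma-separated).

[v], [f]

Occurrence 1 (position 6): between two vowels → [v].
Occurrence 2 (position 11): no conditioning environment matches → elsewhere allophone [f].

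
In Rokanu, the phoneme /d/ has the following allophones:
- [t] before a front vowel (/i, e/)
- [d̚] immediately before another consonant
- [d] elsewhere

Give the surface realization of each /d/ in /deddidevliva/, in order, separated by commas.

Occurrence 1 (position 1): before a front vowel (/i, e/) → [t].
Occurrence 2 (position 3): immediately before another consonant → [d̚].
Occurrence 3 (position 4): before a front vowel (/i, e/) → [t].
Occurrence 4 (position 6): before a front vowel (/i, e/) → [t].

[t], [d̚], [t], [t]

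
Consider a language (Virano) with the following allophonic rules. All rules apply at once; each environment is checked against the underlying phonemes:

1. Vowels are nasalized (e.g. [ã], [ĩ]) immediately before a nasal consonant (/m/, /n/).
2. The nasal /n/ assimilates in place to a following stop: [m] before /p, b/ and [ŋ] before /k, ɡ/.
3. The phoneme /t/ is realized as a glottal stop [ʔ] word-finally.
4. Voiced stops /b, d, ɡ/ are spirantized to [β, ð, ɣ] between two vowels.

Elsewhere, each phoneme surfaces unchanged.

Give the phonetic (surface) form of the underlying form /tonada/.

[tõnaða]

/t/ (word-initial) fails the environment for rule 3, so it stays [t].
Rule 1 applies to /o/ (between /t/ and /n/: before a nasal consonant) → [õ].
/n/ (between /o/ and /a/): rule 2 targets it, but not before a labial or velar stop → unchanged [n].
/a/ — between /n/ and /d/; rule 1 does not apply here → [a].
/d/ meets the environment for rule 4 (between two vowels) → [ð].
/a/ (word-final): rule 1 targets it, but not before a nasal consonant → unchanged [a].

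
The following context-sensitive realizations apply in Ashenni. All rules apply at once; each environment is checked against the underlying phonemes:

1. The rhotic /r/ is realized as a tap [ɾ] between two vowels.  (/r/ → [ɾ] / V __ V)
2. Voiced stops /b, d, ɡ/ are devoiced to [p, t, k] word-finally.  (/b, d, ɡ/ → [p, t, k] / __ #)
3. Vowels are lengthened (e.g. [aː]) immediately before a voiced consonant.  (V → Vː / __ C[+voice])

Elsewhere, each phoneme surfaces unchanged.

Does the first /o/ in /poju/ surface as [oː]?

Rule 3 applies to /o/ (between /p/ and /j/: before a voiced consonant) → [oː].
The actual realization is [oː], which matches [oː].

Yes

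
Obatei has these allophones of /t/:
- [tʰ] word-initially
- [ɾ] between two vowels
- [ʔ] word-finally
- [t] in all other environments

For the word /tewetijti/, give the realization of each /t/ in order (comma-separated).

[tʰ], [ɾ], [t]

Occurrence 1 (position 1): word-initially → [tʰ].
Occurrence 2 (position 5): between two vowels → [ɾ].
Occurrence 3 (position 8): no conditioning environment matches → elsewhere allophone [t].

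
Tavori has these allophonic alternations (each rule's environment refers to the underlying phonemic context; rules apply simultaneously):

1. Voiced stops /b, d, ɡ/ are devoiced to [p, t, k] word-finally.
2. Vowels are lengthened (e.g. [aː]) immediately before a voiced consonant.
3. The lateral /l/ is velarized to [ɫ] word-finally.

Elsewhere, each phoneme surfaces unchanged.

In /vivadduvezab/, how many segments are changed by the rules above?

6

Segments that undergo a rule: /i/ → [iː] (rule 2); /a/ → [aː] (rule 2); /u/ → [uː] (rule 2); /e/ → [eː] (rule 2); /a/ → [aː] (rule 2); /b/ → [p] (rule 1).
All other segments surface unchanged.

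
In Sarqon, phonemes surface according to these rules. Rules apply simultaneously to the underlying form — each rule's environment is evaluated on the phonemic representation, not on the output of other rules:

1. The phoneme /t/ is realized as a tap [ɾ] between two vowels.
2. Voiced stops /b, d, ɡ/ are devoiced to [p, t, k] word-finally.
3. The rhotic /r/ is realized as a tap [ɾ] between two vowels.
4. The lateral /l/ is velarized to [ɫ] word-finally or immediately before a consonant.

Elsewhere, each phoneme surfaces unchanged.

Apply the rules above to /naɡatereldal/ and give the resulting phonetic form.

/ɡ/ (between /a/ and /a/): rule 2 targets it, but not word-finally → unchanged [ɡ].
/t/ — between /a/ and /e/, between two vowels — surfaces as [ɾ] (rule 1).
/r/ meets the environment for rule 3 (between two vowels) → [ɾ].
/l/ (between /e/ and /d/) occurs word-finally or immediately before a consonant → [ɫ] by rule 4.
/d/ (between /l/ and /a/) is in the target of rule 2 but the environment (word-finally) is not met → [d].
/l/ meets the environment for rule 4 (word-finally or immediately before a consonant) → [ɫ].

[naɡaɾeɾeɫdaɫ]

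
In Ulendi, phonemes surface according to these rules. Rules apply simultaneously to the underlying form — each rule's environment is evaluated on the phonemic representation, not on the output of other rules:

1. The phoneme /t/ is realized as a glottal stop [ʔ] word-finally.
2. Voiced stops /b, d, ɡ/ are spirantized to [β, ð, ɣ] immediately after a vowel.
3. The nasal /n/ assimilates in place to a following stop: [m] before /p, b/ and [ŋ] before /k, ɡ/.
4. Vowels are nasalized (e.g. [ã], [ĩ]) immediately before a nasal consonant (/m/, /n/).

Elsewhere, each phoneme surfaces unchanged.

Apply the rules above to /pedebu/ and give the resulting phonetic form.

/p/ — not in any rule's target class → [p].
/e/ — between /p/ and /d/; rule 4 does not apply here → [e].
/d/ (between /e/ and /e/): immediately after a vowel, so rule 2 applies → [ð].
/e/ — between /d/ and /b/; rule 4 does not apply here → [e].
/b/ — between /e/ and /u/, immediately after a vowel — surfaces as [β] (rule 2).
/u/ (word-final) is in the target of rule 4 but the environment (before a nasal consonant) is not met → [u].

[peðeβu]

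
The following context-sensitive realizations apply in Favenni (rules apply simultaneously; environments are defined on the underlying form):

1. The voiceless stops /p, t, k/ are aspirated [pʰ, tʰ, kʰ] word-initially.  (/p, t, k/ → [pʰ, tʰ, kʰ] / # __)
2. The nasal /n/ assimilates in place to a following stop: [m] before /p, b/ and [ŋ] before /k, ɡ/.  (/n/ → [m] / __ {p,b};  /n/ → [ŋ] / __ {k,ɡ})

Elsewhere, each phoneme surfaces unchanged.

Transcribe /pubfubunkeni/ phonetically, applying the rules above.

/p/ meets the environment for rule 1 (word-initially) → [pʰ].
/u/ (between /p/ and /b/) is unaffected → [u].
/b/ stays [b].
/f/ (between /b/ and /u/) is unaffected → [f].
/u/ (between /f/ and /b/): no rule targets it → [u].
/b/ — not in any rule's target class → [b].
/u/ (between /b/ and /n/) is unaffected → [u].
/n/ — between /u/ and /k/, before a labial or velar stop — surfaces as [ŋ] (rule 2).
/k/ (between /n/ and /e/) fails the environment for rule 1, so it stays [k].
/e/ stays [e].
/n/ (between /e/ and /i/): rule 2 targets it, but not before a labial or velar stop → unchanged [n].
/i/ (word-final): no rule targets it → [i].

[pʰubfubuŋkeni]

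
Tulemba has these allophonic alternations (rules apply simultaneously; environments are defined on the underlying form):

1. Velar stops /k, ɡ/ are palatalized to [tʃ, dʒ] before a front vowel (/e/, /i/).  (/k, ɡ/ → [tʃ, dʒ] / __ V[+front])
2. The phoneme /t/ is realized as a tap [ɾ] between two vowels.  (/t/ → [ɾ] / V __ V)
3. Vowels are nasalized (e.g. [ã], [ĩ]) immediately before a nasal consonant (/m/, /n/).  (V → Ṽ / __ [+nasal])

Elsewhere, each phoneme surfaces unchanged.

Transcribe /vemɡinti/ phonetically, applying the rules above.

[vẽmdʒĩnti]

/v/ (word-initial): no rule targets it → [v].
/e/ (between /v/ and /m/) occurs before a nasal consonant → [ẽ] by rule 3.
/m/ stays [m].
Rule 1 applies to /ɡ/ (between /m/ and /i/: before a front vowel) → [dʒ].
/i/ meets the environment for rule 3 (before a nasal consonant) → [ĩ].
/n/ (between /i/ and /t/) is unaffected → [n].
/t/ (between /n/ and /i/) fails the environment for rule 2, so it stays [t].
/i/ (word-final) fails the environment for rule 3, so it stays [i].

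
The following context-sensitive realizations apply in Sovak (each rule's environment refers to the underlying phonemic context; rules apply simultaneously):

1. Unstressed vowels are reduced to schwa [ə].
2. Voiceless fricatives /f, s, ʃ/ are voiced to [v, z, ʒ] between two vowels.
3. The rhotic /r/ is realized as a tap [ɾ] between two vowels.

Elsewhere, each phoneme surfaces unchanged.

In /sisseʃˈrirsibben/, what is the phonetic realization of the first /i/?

/i/ (between /s/ and /s/): in an unstressed syllable, so rule 1 applies → [ə].

[ə]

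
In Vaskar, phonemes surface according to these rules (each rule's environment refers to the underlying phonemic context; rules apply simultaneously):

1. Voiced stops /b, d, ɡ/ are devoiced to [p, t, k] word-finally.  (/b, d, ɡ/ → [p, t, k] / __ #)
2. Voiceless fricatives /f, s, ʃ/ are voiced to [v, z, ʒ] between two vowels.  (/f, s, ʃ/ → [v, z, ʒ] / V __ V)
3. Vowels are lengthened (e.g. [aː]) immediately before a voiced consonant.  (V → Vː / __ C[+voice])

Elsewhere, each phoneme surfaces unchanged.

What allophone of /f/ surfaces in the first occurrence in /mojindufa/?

Rule 2 applies to /f/ (between /u/ and /a/: between two vowels) → [v].

[v]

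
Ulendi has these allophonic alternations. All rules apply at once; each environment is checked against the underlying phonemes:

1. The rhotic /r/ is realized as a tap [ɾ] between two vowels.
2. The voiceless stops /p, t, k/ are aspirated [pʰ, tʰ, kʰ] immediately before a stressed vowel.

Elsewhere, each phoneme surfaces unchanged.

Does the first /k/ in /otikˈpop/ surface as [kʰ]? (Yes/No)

No

/k/ (between /i/ and /p/) fails the environment for rule 2, so it stays [k].
The actual realization is [k], not [kʰ].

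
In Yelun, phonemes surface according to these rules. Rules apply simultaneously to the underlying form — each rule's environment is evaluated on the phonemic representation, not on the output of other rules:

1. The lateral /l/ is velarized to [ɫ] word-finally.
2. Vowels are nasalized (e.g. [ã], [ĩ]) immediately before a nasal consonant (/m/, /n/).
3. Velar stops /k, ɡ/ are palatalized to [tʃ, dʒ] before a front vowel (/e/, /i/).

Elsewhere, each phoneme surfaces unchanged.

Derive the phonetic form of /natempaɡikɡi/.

/a/ (between /n/ and /t/) is in the target of rule 2 but the environment (before a nasal consonant) is not met → [a].
Rule 2 applies to /e/ (between /t/ and /m/: before a nasal consonant) → [ẽ].
/a/ (between /p/ and /ɡ/): rule 2 targets it, but not before a nasal consonant → unchanged [a].
/ɡ/ (between /a/ and /i/) occurs before a front vowel → [dʒ] by rule 3.
/i/ (between /ɡ/ and /k/) fails the environment for rule 2, so it stays [i].
/k/ (between /i/ and /ɡ/) fails the environment for rule 3, so it stays [k].
/ɡ/ (between /k/ and /i/): before a front vowel, so rule 3 applies → [dʒ].
/i/ (word-final) is in the target of rule 2 but the environment (before a nasal consonant) is not met → [i].

[natẽmpadʒikdʒi]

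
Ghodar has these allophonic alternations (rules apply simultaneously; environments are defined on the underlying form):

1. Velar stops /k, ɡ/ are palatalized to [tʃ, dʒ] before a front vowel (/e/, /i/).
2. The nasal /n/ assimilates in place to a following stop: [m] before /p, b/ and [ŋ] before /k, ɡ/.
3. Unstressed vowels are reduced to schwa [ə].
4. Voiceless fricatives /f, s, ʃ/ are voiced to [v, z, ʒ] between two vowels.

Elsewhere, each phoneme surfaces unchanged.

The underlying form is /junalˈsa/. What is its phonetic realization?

Rule 3 applies to /u/ (between /j/ and /n/: in an unstressed syllable) → [ə].
/n/ (between /u/ and /a/) fails the environment for rule 2, so it stays [n].
/a/ (between /n/ and /l/) occurs in an unstressed syllable → [ə] by rule 3.
/s/ (between /l/ and /a/): rule 4 targets it, but not between two vowels → unchanged [s].
/a/ (word-final) is in the target of rule 3 but the environment (in an unstressed syllable) is not met → [a].

[jənəlˈsa]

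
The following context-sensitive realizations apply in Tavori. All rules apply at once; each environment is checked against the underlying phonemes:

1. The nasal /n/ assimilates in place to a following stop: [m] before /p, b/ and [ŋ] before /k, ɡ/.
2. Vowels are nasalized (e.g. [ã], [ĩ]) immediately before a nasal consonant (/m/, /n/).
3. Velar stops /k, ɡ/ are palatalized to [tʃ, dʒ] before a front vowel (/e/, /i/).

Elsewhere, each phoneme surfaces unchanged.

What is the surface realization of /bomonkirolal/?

/b/ — not in any rule's target class → [b].
Rule 2 applies to /o/ (between /b/ and /m/: before a nasal consonant) → [õ].
/m/ (between /o/ and /o/): no rule targets it → [m].
/o/ (between /m/ and /n/) occurs before a nasal consonant → [õ] by rule 2.
/n/ meets the environment for rule 1 (before a labial or velar stop) → [ŋ].
/k/ — between /n/ and /i/, before a front vowel — surfaces as [tʃ] (rule 3).
/i/ — between /k/ and /r/; rule 2 does not apply here → [i].
/r/ (between /i/ and /o/) is unaffected → [r].
/o/ (between /r/ and /l/): rule 2 targets it, but not before a nasal consonant → unchanged [o].
/l/ (between /o/ and /a/) is unaffected → [l].
/a/ (between /l/ and /l/) fails the environment for rule 2, so it stays [a].
/l/ — not in any rule's target class → [l].

[bõmõŋtʃirolal]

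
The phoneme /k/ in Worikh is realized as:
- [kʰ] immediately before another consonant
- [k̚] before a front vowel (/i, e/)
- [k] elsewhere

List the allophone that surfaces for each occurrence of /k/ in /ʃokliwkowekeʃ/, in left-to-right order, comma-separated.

Occurrence 1 (position 3): immediately before another consonant → [kʰ].
Occurrence 2 (position 7): no conditioning environment matches → elsewhere allophone [k].
Occurrence 3 (position 11): before a front vowel (/i, e/) → [k̚].

[kʰ], [k], [k̚]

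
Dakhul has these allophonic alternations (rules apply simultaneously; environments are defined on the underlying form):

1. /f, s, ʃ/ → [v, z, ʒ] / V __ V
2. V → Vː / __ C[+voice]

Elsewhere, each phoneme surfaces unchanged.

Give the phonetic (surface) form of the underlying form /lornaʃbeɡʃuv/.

/l/ stays [l].
/o/ meets the environment for rule 2 (before a voiced consonant) → [oː].
/r/ stays [r].
/n/ (between /r/ and /a/) is unaffected → [n].
/a/ — between /n/ and /ʃ/; rule 2 does not apply here → [a].
/ʃ/ — between /a/ and /b/; rule 1 does not apply here → [ʃ].
/b/ (between /ʃ/ and /e/): no rule targets it → [b].
/e/ (between /b/ and /ɡ/): before a voiced consonant, so rule 2 applies → [eː].
/ɡ/ (between /e/ and /ʃ/) is unaffected → [ɡ].
/ʃ/ — between /ɡ/ and /u/; rule 1 does not apply here → [ʃ].
/u/ (between /ʃ/ and /v/): before a voiced consonant, so rule 2 applies → [uː].
/v/ stays [v].

[loːrnaʃbeːɡʃuːv]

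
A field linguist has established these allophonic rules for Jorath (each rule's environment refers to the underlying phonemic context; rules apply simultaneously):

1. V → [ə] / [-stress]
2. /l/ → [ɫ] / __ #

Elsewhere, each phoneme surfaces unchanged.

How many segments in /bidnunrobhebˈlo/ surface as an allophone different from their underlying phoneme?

4

Segments that undergo a rule: /i/ → [ə] (rule 1); /u/ → [ə] (rule 1); /o/ → [ə] (rule 1); /e/ → [ə] (rule 1).
All other segments surface unchanged.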